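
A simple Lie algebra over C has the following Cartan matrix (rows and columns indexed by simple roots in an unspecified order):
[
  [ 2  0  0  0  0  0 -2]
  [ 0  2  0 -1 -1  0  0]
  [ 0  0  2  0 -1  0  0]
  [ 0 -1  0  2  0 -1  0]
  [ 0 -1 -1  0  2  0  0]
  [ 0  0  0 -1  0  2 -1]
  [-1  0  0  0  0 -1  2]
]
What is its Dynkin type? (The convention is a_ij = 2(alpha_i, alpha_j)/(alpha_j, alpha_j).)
The matrix has rank 7 with 2's on the diagonal. Reading the off-diagonal entries as Dynkin edges (a single edge where a_ij = a_ji = -1; a double or triple edge where a_ij * a_ji = 2 or 3), the diagram is a chain of 7 nodes with a double edge at one end; the terminal node there is the unique long simple root (C_7). One simple-root ordering that puts it in standard form is (alpha_3, alpha_5, alpha_2, alpha_4, alpha_6, alpha_7, alpha_1). So the algebra is type C_7, i.e. sp(14).

C_7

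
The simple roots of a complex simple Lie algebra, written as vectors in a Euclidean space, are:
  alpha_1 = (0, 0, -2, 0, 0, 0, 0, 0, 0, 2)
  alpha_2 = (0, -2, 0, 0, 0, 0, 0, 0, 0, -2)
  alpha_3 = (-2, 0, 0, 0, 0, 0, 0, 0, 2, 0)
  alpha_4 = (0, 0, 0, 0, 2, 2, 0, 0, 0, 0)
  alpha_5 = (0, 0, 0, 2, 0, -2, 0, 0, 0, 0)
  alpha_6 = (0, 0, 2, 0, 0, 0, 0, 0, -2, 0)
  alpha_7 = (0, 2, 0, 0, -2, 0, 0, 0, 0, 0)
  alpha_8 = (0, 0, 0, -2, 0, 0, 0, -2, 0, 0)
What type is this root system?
A_8

Compute the Cartan integers a_ij = 2(alpha_i, alpha_j)/(alpha_j, alpha_j); the resulting 8x8 Cartan matrix is
[[2, -1, 0, 0, 0, -1, 0, 0], [-1, 2, 0, 0, 0, 0, -1, 0], [0, 0, 2, 0, 0, -1, 0, 0], [0, 0, 0, 2, -1, 0, -1, 0], [0, 0, 0, -1, 2, 0, 0, -1], [-1, 0, -1, 0, 0, 2, 0, 0], [0, -1, 0, -1, 0, 0, 2, 0], [0, 0, 0, 0, -1, 0, 0, 2]].
All simple roots have the same length, so the diagram is simply laced. The associated Dynkin diagram is a chain of 8 nodes with single edges (A_8), so the type is A_8 (the algebra sl(9)).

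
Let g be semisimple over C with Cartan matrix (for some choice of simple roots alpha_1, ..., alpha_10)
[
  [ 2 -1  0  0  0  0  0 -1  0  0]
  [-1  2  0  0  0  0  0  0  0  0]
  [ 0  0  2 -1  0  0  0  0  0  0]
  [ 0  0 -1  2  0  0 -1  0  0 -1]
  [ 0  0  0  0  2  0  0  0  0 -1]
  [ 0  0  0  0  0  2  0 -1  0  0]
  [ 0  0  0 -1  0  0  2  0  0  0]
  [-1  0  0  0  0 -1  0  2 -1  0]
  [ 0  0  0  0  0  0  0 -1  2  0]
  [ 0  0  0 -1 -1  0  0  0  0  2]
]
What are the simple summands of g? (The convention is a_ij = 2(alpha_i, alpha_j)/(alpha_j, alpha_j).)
The diagram associated to this matrix has two connected components: the simple roots {alpha_3, alpha_4, alpha_5, alpha_7, alpha_10} form a chain of 3 nodes with a fork of two nodes at one end (D_5), and {alpha_1, alpha_2, alpha_6, alpha_8, alpha_9} form a chain of 3 nodes with a fork of two nodes at one end (D_5). A semisimple Lie algebra decomposes uniquely as the direct sum of simple ideals, one per connected component of its Dynkin diagram, so g ≅ D_5 ⊕ D_5 (dimension 45 + 45 = 90).

type D_5 ⊕ type D_5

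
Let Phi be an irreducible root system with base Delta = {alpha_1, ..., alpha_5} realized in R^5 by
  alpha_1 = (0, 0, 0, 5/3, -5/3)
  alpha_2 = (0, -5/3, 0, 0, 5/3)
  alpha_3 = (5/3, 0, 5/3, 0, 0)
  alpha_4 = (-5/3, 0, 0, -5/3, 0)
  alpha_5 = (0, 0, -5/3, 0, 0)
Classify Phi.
Compute the Cartan integers a_ij = 2(alpha_i, alpha_j)/(alpha_j, alpha_j); the resulting 5x5 Cartan matrix is
[[2, -1, 0, -1, 0], [-1, 2, 0, 0, 0], [0, 0, 2, -1, -2], [-1, 0, -1, 2, 0], [0, 0, -1, 0, 2]].
The roots have two lengths (squared-length ratio 2:1); the short ones are alpha_{5}. The associated Dynkin diagram is a chain of 5 nodes with a double edge at one end; the terminal node there is the unique short simple root (B_5), so the type is B_5 (the algebra so(11)).

B5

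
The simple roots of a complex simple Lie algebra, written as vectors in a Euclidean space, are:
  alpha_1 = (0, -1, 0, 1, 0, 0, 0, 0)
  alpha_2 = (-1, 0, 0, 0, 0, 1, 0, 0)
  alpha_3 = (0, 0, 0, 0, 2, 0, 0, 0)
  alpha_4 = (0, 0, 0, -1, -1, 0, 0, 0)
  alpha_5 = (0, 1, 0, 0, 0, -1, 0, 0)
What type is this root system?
Compute the Cartan integers a_ij = 2(alpha_i, alpha_j)/(alpha_j, alpha_j); the resulting 5x5 Cartan matrix is
[[2, 0, 0, -1, -1], [0, 2, 0, 0, -1], [0, 0, 2, -2, 0], [-1, 0, -1, 2, 0], [-1, -1, 0, 0, 2]].
The roots have two lengths (squared-length ratio 2:1); the short ones are alpha_{1,2,4,5}. The associated Dynkin diagram is a chain of 5 nodes with a double edge at one end; the terminal node there is the unique long simple root (C_5), so the type is C_5 (the algebra sp(10)).

type C_5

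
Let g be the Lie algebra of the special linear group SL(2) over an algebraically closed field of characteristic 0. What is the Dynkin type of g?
A_1

This is sl(2), which has dimension 2^2 - 1 = 3 and rank 2 - 1 = 1 (a Cartan subalgebra is the diagonal traceless matrices). In the classification of classical Lie algebras, the special linear algebra sl(n+1) has type A_n; here n = 1, so the Dynkin diagram is a chain of 1 nodes with single edges (A_1). Hence the type is A_1.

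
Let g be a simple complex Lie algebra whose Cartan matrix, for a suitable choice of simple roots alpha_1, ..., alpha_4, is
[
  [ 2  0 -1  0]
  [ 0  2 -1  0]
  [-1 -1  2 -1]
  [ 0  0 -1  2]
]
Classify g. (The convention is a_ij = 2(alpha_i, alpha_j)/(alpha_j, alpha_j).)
D_4

The matrix has rank 4 with 2's on the diagonal. Reading the off-diagonal entries as Dynkin edges (a single edge where a_ij = a_ji = -1; a double or triple edge where a_ij * a_ji = 2 or 3), the diagram is a chain of 2 nodes with a fork of two nodes at one end (D_4). One simple-root ordering that puts it in standard form is (alpha_4, alpha_3, alpha_2, alpha_1). So the algebra is type D_4, i.e. so(8).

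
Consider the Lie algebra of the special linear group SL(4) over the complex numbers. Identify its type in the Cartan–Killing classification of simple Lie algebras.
type A_3

This is sl(4), which has dimension 4^2 - 1 = 15 and rank 4 - 1 = 3 (a Cartan subalgebra is the diagonal traceless matrices). In the classification of classical Lie algebras, the special linear algebra sl(n+1) has type A_n; here n = 3, so the Dynkin diagram is a chain of 3 nodes with single edges (A_3). Hence the type is A_3.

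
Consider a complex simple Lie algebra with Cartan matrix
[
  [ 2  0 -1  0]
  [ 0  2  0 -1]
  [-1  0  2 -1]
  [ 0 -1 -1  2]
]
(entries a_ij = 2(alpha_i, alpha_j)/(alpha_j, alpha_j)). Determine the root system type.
A_4 (sl(5))

The matrix has rank 4 with 2's on the diagonal. Reading the off-diagonal entries as Dynkin edges (a single edge where a_ij = a_ji = -1; a double or triple edge where a_ij * a_ji = 2 or 3), the diagram is a chain of 4 nodes with single edges (A_4). One simple-root ordering that puts it in standard form is (alpha_2, alpha_4, alpha_3, alpha_1). So the algebra is type A_4, i.e. sl(5).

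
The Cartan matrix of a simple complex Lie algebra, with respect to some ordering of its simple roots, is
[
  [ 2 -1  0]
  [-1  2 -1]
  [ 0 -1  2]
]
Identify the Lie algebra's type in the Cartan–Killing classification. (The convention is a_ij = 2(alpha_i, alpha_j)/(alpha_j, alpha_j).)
The matrix has rank 3 with 2's on the diagonal. Reading the off-diagonal entries as Dynkin edges (a single edge where a_ij = a_ji = -1; a double or triple edge where a_ij * a_ji = 2 or 3), the diagram is a chain of 3 nodes with single edges (A_3). One simple-root ordering that puts it in standard form is (alpha_1, alpha_2, alpha_3). So the algebra is type A_3, i.e. sl(4).

A_3 (sl(4))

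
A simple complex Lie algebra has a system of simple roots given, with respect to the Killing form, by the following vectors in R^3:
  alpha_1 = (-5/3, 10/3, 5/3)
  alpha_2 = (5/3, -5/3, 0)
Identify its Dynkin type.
G_2

Compute the Cartan integers a_ij = 2(alpha_i, alpha_j)/(alpha_j, alpha_j); the resulting 2x2 Cartan matrix is
[[2, -3], [-1, 2]].
The roots have two lengths (squared-length ratio 3:1); the short ones are alpha_{2}. The associated Dynkin diagram is two nodes joined by a triple edge (G_2), so the type is G_2.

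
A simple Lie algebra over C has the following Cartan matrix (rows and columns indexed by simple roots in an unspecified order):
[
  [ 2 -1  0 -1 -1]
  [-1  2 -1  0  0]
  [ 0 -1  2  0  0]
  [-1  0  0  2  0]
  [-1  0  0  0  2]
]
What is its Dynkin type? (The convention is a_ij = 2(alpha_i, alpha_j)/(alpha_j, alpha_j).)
D5

The matrix has rank 5 with 2's on the diagonal. Reading the off-diagonal entries as Dynkin edges (a single edge where a_ij = a_ji = -1; a double or triple edge where a_ij * a_ji = 2 or 3), the diagram is a chain of 3 nodes with a fork of two nodes at one end (D_5). One simple-root ordering that puts it in standard form is (alpha_3, alpha_2, alpha_1, alpha_5, alpha_4). So the algebra is type D_5, i.e. so(10).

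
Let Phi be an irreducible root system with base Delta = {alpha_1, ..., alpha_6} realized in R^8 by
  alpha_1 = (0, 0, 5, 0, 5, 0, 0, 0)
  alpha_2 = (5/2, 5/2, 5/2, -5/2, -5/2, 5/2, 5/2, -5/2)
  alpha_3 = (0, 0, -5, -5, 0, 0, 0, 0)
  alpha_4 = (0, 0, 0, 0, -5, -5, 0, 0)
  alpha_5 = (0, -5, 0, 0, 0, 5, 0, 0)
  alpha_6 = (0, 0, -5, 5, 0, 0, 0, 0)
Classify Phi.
E6

Compute the Cartan integers a_ij = 2(alpha_i, alpha_j)/(alpha_j, alpha_j); the resulting 6x6 Cartan matrix is
[[2, 0, -1, -1, 0, -1], [0, 2, 0, 0, 0, -1], [-1, 0, 2, 0, 0, 0], [-1, 0, 0, 2, -1, 0], [0, 0, 0, -1, 2, 0], [-1, -1, 0, 0, 0, 2]].
All simple roots have the same length, so the diagram is simply laced. The associated Dynkin diagram is a chain of 5 nodes with one extra node attached to the third node from one end (E_6), so the type is E_6.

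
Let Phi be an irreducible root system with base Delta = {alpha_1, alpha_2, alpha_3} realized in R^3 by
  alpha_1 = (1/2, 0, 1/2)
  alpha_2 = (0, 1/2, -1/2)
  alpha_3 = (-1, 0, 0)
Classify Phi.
C3

Compute the Cartan integers a_ij = 2(alpha_i, alpha_j)/(alpha_j, alpha_j); the resulting 3x3 Cartan matrix is
[[2, -1, -1], [-1, 2, 0], [-2, 0, 2]].
The roots have two lengths (squared-length ratio 2:1); the short ones are alpha_{1,2}. The associated Dynkin diagram is a chain of 3 nodes with a double edge at one end; the terminal node there is the unique long simple root (C_3), so the type is C_3 (the algebra sp(6)).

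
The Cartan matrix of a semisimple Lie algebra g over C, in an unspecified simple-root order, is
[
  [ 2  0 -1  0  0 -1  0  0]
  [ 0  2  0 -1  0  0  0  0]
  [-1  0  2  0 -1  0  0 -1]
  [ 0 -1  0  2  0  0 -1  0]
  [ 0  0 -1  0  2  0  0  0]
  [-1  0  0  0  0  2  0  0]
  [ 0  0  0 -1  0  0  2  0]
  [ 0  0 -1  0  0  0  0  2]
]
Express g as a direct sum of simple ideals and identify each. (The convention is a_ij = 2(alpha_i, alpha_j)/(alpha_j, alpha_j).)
The diagram associated to this matrix has two connected components: the simple roots {alpha_2, alpha_4, alpha_7} form a chain of 3 nodes with single edges (A_3), and {alpha_1, alpha_3, alpha_5, alpha_6, alpha_8} form a chain of 3 nodes with a fork of two nodes at one end (D_5). A semisimple Lie algebra decomposes uniquely as the direct sum of simple ideals, one per connected component of its Dynkin diagram, so g ≅ A_3 ⊕ D_5 (dimension 15 + 45 = 60).

A_3 (sl(4)) ⊕ D_5 (so(10))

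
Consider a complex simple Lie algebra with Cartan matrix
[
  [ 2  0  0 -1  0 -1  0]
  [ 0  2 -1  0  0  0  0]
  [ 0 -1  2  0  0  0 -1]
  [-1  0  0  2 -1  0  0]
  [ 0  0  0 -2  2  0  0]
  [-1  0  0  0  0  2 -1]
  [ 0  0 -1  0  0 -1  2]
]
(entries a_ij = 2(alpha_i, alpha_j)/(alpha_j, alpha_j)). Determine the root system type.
C_7

The matrix has rank 7 with 2's on the diagonal. Reading the off-diagonal entries as Dynkin edges (a single edge where a_ij = a_ji = -1; a double or triple edge where a_ij * a_ji = 2 or 3), the diagram is a chain of 7 nodes with a double edge at one end; the terminal node there is the unique long simple root (C_7). One simple-root ordering that puts it in standard form is (alpha_2, alpha_3, alpha_7, alpha_6, alpha_1, alpha_4, alpha_5). So the algebra is type C_7, i.e. sp(14).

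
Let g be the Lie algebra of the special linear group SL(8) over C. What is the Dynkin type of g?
A_7 (sl(8))

This is sl(8), which has dimension 8^2 - 1 = 63 and rank 8 - 1 = 7 (a Cartan subalgebra is the diagonal traceless matrices). In the classification of classical Lie algebras, the special linear algebra sl(n+1) has type A_n; here n = 7, so the Dynkin diagram is a chain of 7 nodes with single edges (A_7). Hence the type is A_7.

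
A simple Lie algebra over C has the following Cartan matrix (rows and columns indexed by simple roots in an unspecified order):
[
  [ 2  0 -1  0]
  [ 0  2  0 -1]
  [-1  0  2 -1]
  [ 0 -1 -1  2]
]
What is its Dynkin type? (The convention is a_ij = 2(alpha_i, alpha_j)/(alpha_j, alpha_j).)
A_4 (sl(5))

The matrix has rank 4 with 2's on the diagonal. Reading the off-diagonal entries as Dynkin edges (a single edge where a_ij = a_ji = -1; a double or triple edge where a_ij * a_ji = 2 or 3), the diagram is a chain of 4 nodes with single edges (A_4). One simple-root ordering that puts it in standard form is (alpha_2, alpha_4, alpha_3, alpha_1). So the algebra is type A_4, i.e. sl(5).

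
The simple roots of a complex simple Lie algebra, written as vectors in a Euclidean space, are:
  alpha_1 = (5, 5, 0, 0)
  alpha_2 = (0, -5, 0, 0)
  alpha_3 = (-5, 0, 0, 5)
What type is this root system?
B3

Compute the Cartan integers a_ij = 2(alpha_i, alpha_j)/(alpha_j, alpha_j); the resulting 3x3 Cartan matrix is
[[2, -2, -1], [-1, 2, 0], [-1, 0, 2]].
The roots have two lengths (squared-length ratio 2:1); the short ones are alpha_{2}. The associated Dynkin diagram is a chain of 3 nodes with a double edge at one end; the terminal node there is the unique short simple root (B_3), so the type is B_3 (the algebra so(7)).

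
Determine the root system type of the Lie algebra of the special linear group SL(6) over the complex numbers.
A_5

This is sl(6), which has dimension 6^2 - 1 = 35 and rank 6 - 1 = 5 (a Cartan subalgebra is the diagonal traceless matrices). In the classification of classical Lie algebras, the special linear algebra sl(n+1) has type A_n; here n = 5, so the Dynkin diagram is a chain of 5 nodes with single edges (A_5). Hence the type is A_5.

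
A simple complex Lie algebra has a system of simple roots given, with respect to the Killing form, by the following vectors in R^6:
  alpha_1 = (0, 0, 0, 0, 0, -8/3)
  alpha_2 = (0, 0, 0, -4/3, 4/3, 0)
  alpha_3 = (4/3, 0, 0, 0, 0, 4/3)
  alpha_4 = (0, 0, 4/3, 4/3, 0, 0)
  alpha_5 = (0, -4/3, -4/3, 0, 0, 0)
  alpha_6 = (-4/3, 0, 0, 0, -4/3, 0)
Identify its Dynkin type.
Compute the Cartan integers a_ij = 2(alpha_i, alpha_j)/(alpha_j, alpha_j); the resulting 6x6 Cartan matrix is
[[2, 0, -2, 0, 0, 0], [0, 2, 0, -1, 0, -1], [-1, 0, 2, 0, 0, -1], [0, -1, 0, 2, -1, 0], [0, 0, 0, -1, 2, 0], [0, -1, -1, 0, 0, 2]].
The roots have two lengths (squared-length ratio 2:1); the short ones are alpha_{2,3,4,5,6}. The associated Dynkin diagram is a chain of 6 nodes with a double edge at one end; the terminal node there is the unique long simple root (C_6), so the type is C_6 (the algebra sp(12)).

type C_6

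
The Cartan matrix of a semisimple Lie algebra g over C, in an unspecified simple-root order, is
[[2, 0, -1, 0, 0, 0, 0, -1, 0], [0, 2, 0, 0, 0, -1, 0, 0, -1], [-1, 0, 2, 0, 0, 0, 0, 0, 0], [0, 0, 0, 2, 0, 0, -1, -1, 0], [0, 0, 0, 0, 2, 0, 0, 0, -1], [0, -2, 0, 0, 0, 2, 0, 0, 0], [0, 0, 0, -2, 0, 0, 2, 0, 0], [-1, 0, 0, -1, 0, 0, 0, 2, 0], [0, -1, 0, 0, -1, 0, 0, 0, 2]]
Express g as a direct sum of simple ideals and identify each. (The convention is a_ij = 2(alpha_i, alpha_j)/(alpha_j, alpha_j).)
The diagram associated to this matrix has two connected components: the simple roots {alpha_2, alpha_5, alpha_6, alpha_9} form a chain of 4 nodes with a double edge at one end; the terminal node there is the unique long simple root (C_4), and {alpha_1, alpha_3, alpha_4, alpha_7, alpha_8} form a chain of 5 nodes with a double edge at one end; the terminal node there is the unique long simple root (C_5). A semisimple Lie algebra decomposes uniquely as the direct sum of simple ideals, one per connected component of its Dynkin diagram, so g ≅ C_4 ⊕ C_5 (dimension 36 + 55 = 91).

type C_4 ⊕ type C_5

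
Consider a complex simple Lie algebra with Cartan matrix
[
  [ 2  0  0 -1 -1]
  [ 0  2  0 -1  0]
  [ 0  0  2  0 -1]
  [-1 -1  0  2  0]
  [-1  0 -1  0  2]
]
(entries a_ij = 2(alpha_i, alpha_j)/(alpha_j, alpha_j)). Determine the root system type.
A_5

The matrix has rank 5 with 2's on the diagonal. Reading the off-diagonal entries as Dynkin edges (a single edge where a_ij = a_ji = -1; a double or triple edge where a_ij * a_ji = 2 or 3), the diagram is a chain of 5 nodes with single edges (A_5). One simple-root ordering that puts it in standard form is (alpha_3, alpha_5, alpha_1, alpha_4, alpha_2). So the algebra is type A_5, i.e. sl(6).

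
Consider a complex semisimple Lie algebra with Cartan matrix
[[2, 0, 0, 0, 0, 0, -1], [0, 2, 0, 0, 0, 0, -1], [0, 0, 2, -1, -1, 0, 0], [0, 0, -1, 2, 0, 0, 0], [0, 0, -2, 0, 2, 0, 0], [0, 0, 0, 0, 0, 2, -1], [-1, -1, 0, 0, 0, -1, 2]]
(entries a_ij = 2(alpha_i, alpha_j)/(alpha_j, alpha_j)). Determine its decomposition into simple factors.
The diagram associated to this matrix has two connected components: the simple roots {alpha_3, alpha_4, alpha_5} form a chain of 3 nodes with a double edge at one end; the terminal node there is the unique long simple root (C_3), and {alpha_1, alpha_2, alpha_6, alpha_7} form a chain of 2 nodes with a fork of two nodes at one end (D_4). A semisimple Lie algebra decomposes uniquely as the direct sum of simple ideals, one per connected component of its Dynkin diagram, so g ≅ C_3 ⊕ D_4 (dimension 21 + 28 = 49).

C3 ⊕ D4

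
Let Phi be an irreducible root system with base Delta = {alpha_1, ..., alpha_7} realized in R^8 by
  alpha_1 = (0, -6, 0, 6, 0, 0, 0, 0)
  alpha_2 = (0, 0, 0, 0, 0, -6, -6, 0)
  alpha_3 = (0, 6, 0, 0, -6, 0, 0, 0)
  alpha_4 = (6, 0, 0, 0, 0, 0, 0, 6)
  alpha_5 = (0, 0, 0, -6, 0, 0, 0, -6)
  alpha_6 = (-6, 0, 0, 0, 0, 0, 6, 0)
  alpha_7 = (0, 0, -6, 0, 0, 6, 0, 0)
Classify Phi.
Compute the Cartan integers a_ij = 2(alpha_i, alpha_j)/(alpha_j, alpha_j); the resulting 7x7 Cartan matrix is
[[2, 0, -1, 0, -1, 0, 0], [0, 2, 0, 0, 0, -1, -1], [-1, 0, 2, 0, 0, 0, 0], [0, 0, 0, 2, -1, -1, 0], [-1, 0, 0, -1, 2, 0, 0], [0, -1, 0, -1, 0, 2, 0], [0, -1, 0, 0, 0, 0, 2]].
All simple roots have the same length, so the diagram is simply laced. The associated Dynkin diagram is a chain of 7 nodes with single edges (A_7), so the type is A_7 (the algebra sl(8)).

A_7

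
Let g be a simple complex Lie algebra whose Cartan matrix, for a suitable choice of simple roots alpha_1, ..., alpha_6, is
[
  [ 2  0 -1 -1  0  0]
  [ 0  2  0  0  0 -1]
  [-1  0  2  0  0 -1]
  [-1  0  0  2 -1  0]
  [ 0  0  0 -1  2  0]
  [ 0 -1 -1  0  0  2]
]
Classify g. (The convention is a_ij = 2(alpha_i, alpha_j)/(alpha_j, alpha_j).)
The matrix has rank 6 with 2's on the diagonal. Reading the off-diagonal entries as Dynkin edges (a single edge where a_ij = a_ji = -1; a double or triple edge where a_ij * a_ji = 2 or 3), the diagram is a chain of 6 nodes with single edges (A_6). One simple-root ordering that puts it in standard form is (alpha_2, alpha_6, alpha_3, alpha_1, alpha_4, alpha_5). So the algebra is type A_6, i.e. sl(7).

A_6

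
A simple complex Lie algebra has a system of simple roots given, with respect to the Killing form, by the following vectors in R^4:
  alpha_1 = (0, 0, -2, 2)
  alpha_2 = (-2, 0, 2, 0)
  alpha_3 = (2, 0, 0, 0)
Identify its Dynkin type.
B3

Compute the Cartan integers a_ij = 2(alpha_i, alpha_j)/(alpha_j, alpha_j); the resulting 3x3 Cartan matrix is
[[2, -1, 0], [-1, 2, -2], [0, -1, 2]].
The roots have two lengths (squared-length ratio 2:1); the short ones are alpha_{3}. The associated Dynkin diagram is a chain of 3 nodes with a double edge at one end; the terminal node there is the unique short simple root (B_3), so the type is B_3 (the algebra so(7)).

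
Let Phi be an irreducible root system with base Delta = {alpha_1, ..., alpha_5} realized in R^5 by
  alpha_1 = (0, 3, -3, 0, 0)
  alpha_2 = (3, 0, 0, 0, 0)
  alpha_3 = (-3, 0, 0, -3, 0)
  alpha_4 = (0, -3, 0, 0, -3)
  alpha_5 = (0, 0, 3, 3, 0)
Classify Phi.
type B_5

Compute the Cartan integers a_ij = 2(alpha_i, alpha_j)/(alpha_j, alpha_j); the resulting 5x5 Cartan matrix is
[[2, 0, 0, -1, -1], [0, 2, -1, 0, 0], [0, -2, 2, 0, -1], [-1, 0, 0, 2, 0], [-1, 0, -1, 0, 2]].
The roots have two lengths (squared-length ratio 2:1); the short ones are alpha_{2}. The associated Dynkin diagram is a chain of 5 nodes with a double edge at one end; the terminal node there is the unique short simple root (B_5), so the type is B_5 (the algebra so(11)).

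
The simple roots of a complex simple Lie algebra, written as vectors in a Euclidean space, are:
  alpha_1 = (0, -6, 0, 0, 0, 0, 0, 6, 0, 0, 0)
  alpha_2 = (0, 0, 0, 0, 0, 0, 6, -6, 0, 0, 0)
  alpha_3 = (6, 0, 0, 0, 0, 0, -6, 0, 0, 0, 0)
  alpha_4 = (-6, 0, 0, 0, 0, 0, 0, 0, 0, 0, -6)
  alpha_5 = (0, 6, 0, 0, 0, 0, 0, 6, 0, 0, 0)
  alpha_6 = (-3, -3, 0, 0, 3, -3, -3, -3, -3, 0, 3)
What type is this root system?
Compute the Cartan integers a_ij = 2(alpha_i, alpha_j)/(alpha_j, alpha_j); the resulting 6x6 Cartan matrix is
[[2, -1, 0, 0, 0, 0], [-1, 2, -1, 0, -1, 0], [0, -1, 2, -1, 0, 0], [0, 0, -1, 2, 0, 0], [0, -1, 0, 0, 2, -1], [0, 0, 0, 0, -1, 2]].
All simple roots have the same length, so the diagram is simply laced. The associated Dynkin diagram is a chain of 5 nodes with one extra node attached to the third node from one end (E_6), so the type is E_6.

E_6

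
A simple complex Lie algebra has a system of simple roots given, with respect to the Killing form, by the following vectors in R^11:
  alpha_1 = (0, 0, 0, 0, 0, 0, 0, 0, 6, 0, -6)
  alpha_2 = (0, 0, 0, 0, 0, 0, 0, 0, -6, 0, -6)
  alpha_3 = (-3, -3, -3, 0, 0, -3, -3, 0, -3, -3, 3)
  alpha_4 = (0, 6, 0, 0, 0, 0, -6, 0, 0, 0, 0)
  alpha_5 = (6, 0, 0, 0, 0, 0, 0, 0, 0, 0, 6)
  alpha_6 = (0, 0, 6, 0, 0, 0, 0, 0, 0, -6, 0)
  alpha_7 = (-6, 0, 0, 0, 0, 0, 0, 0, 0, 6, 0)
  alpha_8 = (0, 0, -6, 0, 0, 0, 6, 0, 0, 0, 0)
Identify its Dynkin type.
Compute the Cartan integers a_ij = 2(alpha_i, alpha_j)/(alpha_j, alpha_j); the resulting 8x8 Cartan matrix is
[[2, 0, -1, 0, -1, 0, 0, 0], [0, 2, 0, 0, -1, 0, 0, 0], [-1, 0, 2, 0, 0, 0, 0, 0], [0, 0, 0, 2, 0, 0, 0, -1], [-1, -1, 0, 0, 2, 0, -1, 0], [0, 0, 0, 0, 0, 2, -1, -1], [0, 0, 0, 0, -1, -1, 2, 0], [0, 0, 0, -1, 0, -1, 0, 2]].
All simple roots have the same length, so the diagram is simply laced. The associated Dynkin diagram is a chain of 7 nodes with one extra node attached to the third node from one end (E_8), so the type is E_8.

E8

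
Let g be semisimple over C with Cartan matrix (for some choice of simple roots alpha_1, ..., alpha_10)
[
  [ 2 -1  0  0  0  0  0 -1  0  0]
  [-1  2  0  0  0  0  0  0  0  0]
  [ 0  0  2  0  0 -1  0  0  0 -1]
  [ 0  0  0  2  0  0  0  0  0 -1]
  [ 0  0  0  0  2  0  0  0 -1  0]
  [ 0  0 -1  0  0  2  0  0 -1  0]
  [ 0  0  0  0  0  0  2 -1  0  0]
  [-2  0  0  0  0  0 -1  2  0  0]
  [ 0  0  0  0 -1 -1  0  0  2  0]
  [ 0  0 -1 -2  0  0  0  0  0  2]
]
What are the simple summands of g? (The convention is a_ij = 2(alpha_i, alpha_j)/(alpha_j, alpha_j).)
B6 + F4

The diagram associated to this matrix has two connected components: the simple roots {alpha_3, alpha_4, alpha_5, alpha_6, alpha_9, alpha_10} form a chain of 6 nodes with a double edge at one end; the terminal node there is the unique short simple root (B_6), and {alpha_1, alpha_2, alpha_7, alpha_8} form a chain of 4 nodes with a double edge between the middle two (F_4). A semisimple Lie algebra decomposes uniquely as the direct sum of simple ideals, one per connected component of its Dynkin diagram, so g ≅ B_6 ⊕ F_4 (dimension 78 + 52 = 130).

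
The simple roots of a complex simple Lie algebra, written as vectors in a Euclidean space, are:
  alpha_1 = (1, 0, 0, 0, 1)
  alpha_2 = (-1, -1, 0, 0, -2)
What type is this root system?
G2

Compute the Cartan integers a_ij = 2(alpha_i, alpha_j)/(alpha_j, alpha_j); the resulting 2x2 Cartan matrix is
[[2, -1], [-3, 2]].
The roots have two lengths (squared-length ratio 3:1); the short ones are alpha_{1}. The associated Dynkin diagram is two nodes joined by a triple edge (G_2), so the type is G_2.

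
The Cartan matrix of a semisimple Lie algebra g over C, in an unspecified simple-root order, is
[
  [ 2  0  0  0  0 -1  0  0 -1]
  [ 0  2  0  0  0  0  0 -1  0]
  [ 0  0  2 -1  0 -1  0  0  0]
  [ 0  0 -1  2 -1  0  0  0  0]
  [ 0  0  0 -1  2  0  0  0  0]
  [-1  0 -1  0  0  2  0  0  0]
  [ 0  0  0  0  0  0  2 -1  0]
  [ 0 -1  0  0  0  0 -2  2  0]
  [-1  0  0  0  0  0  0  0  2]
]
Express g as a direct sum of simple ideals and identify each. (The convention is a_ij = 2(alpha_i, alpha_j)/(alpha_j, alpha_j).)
A_6 + B_3

The diagram associated to this matrix has two connected components: the simple roots {alpha_1, alpha_3, alpha_4, alpha_5, alpha_6, alpha_9} form a chain of 6 nodes with single edges (A_6), and {alpha_2, alpha_7, alpha_8} form a chain of 3 nodes with a double edge at one end; the terminal node there is the unique short simple root (B_3). A semisimple Lie algebra decomposes uniquely as the direct sum of simple ideals, one per connected component of its Dynkin diagram, so g ≅ A_6 ⊕ B_3 (dimension 48 + 21 = 69).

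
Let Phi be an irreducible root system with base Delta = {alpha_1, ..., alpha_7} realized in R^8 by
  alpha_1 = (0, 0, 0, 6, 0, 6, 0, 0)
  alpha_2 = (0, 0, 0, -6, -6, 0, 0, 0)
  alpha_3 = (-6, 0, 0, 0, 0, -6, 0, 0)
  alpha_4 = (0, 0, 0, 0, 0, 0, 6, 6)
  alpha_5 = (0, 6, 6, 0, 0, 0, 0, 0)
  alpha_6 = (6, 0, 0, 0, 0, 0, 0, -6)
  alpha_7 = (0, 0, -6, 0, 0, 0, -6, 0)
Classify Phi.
type A_7

Compute the Cartan integers a_ij = 2(alpha_i, alpha_j)/(alpha_j, alpha_j); the resulting 7x7 Cartan matrix is
[[2, -1, -1, 0, 0, 0, 0], [-1, 2, 0, 0, 0, 0, 0], [-1, 0, 2, 0, 0, -1, 0], [0, 0, 0, 2, 0, -1, -1], [0, 0, 0, 0, 2, 0, -1], [0, 0, -1, -1, 0, 2, 0], [0, 0, 0, -1, -1, 0, 2]].
All simple roots have the same length, so the diagram is simply laced. The associated Dynkin diagram is a chain of 7 nodes with single edges (A_7), so the type is A_7 (the algebra sl(8)).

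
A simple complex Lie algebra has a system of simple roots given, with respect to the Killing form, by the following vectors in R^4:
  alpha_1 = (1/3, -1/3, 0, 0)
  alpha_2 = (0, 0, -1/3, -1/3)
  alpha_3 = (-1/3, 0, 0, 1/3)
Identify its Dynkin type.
Compute the Cartan integers a_ij = 2(alpha_i, alpha_j)/(alpha_j, alpha_j); the resulting 3x3 Cartan matrix is
[[2, 0, -1], [0, 2, -1], [-1, -1, 2]].
All simple roots have the same length, so the diagram is simply laced. The associated Dynkin diagram is a chain of 3 nodes with single edges (A_3), so the type is A_3 (the algebra sl(4)).

A_3 (sl(4))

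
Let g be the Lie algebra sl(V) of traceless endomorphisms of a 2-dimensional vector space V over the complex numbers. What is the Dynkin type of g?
This is sl(2), which has dimension 2^2 - 1 = 3 and rank 2 - 1 = 1 (a Cartan subalgebra is the diagonal traceless matrices). In the classification of classical Lie algebras, the special linear algebra sl(n+1) has type A_n; here n = 1, so the Dynkin diagram is a chain of 1 nodes with single edges (A_1). Hence the type is A_1.

A_1 (sl(2))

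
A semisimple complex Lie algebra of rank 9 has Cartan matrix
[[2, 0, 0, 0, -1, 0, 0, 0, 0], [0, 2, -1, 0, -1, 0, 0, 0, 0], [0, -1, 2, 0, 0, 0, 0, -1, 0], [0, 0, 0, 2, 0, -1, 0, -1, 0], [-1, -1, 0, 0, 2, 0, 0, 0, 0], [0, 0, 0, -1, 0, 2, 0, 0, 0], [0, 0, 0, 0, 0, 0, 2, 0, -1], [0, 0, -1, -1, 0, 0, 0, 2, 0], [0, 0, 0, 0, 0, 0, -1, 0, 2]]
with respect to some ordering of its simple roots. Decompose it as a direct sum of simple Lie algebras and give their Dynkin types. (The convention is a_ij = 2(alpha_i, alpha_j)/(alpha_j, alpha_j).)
A2 + A7

The diagram associated to this matrix has two connected components: the simple roots {alpha_7, alpha_9} form a chain of 2 nodes with single edges (A_2), and {alpha_1, alpha_2, alpha_3, alpha_4, alpha_5, alpha_6, alpha_8} form a chain of 7 nodes with single edges (A_7). A semisimple Lie algebra decomposes uniquely as the direct sum of simple ideals, one per connected component of its Dynkin diagram, so g ≅ A_2 ⊕ A_7 (dimension 8 + 63 = 71).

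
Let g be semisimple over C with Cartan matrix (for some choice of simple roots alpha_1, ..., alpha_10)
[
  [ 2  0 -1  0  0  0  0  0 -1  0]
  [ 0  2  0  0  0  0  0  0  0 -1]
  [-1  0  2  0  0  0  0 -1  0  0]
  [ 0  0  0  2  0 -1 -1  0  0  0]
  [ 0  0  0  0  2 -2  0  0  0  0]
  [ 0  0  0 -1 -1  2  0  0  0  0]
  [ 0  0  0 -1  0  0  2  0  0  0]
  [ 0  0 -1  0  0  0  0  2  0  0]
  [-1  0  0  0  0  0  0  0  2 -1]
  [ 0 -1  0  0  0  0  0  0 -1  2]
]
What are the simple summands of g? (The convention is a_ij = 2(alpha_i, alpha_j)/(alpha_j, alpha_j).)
type A_6 + type C_4

The diagram associated to this matrix has two connected components: the simple roots {alpha_1, alpha_2, alpha_3, alpha_8, alpha_9, alpha_10} form a chain of 6 nodes with single edges (A_6), and {alpha_4, alpha_5, alpha_6, alpha_7} form a chain of 4 nodes with a double edge at one end; the terminal node there is the unique long simple root (C_4). A semisimple Lie algebra decomposes uniquely as the direct sum of simple ideals, one per connected component of its Dynkin diagram, so g ≅ A_6 ⊕ C_4 (dimension 48 + 36 = 84).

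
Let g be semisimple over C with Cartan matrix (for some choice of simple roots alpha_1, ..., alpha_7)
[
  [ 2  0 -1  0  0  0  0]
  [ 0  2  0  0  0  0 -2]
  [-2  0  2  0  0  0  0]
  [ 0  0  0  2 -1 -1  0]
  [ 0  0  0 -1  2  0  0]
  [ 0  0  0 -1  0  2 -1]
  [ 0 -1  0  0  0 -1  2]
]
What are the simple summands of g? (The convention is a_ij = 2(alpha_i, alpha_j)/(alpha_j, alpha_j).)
type B_2 ⊕ type C_5

The diagram associated to this matrix has two connected components: the simple roots {alpha_1, alpha_3} form a chain of 2 nodes with a double edge at one end; the terminal node there is the unique short simple root (B_2), and {alpha_2, alpha_4, alpha_5, alpha_6, alpha_7} form a chain of 5 nodes with a double edge at one end; the terminal node there is the unique long simple root (C_5). A semisimple Lie algebra decomposes uniquely as the direct sum of simple ideals, one per connected component of its Dynkin diagram, so g ≅ B_2 ⊕ C_5 (dimension 10 + 55 = 65).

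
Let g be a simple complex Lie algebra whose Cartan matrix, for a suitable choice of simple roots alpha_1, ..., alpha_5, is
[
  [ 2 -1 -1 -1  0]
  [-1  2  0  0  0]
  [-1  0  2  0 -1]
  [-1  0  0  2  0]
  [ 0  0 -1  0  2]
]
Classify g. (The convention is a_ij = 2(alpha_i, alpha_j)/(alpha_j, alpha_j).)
The matrix has rank 5 with 2's on the diagonal. Reading the off-diagonal entries as Dynkin edges (a single edge where a_ij = a_ji = -1; a double or triple edge where a_ij * a_ji = 2 or 3), the diagram is a chain of 3 nodes with a fork of two nodes at one end (D_5). One simple-root ordering that puts it in standard form is (alpha_5, alpha_3, alpha_1, alpha_4, alpha_2). So the algebra is type D_5, i.e. so(10).

type D_5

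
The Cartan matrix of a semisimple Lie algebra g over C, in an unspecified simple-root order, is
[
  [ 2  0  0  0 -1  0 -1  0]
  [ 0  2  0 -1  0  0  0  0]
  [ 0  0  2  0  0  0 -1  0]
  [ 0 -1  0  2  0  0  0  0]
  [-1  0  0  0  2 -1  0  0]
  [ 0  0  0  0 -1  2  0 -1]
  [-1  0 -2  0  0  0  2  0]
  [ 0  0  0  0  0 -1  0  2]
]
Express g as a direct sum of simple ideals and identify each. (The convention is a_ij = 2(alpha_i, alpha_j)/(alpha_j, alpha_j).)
A_2 + B_6

The diagram associated to this matrix has two connected components: the simple roots {alpha_2, alpha_4} form a chain of 2 nodes with single edges (A_2), and {alpha_1, alpha_3, alpha_5, alpha_6, alpha_7, alpha_8} form a chain of 6 nodes with a double edge at one end; the terminal node there is the unique short simple root (B_6). A semisimple Lie algebra decomposes uniquely as the direct sum of simple ideals, one per connected component of its Dynkin diagram, so g ≅ A_2 ⊕ B_6 (dimension 8 + 78 = 86).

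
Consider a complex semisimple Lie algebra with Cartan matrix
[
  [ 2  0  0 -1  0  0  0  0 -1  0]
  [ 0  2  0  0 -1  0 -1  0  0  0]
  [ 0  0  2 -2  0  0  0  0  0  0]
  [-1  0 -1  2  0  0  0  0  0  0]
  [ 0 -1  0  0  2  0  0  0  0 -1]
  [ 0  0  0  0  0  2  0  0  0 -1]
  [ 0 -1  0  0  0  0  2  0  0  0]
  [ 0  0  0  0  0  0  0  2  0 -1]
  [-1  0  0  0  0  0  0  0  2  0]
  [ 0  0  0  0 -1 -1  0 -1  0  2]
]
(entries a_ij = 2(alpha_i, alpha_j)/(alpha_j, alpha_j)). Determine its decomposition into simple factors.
C_4 (sp(8)) ⊕ D_6 (so(12))

The diagram associated to this matrix has two connected components: the simple roots {alpha_1, alpha_3, alpha_4, alpha_9} form a chain of 4 nodes with a double edge at one end; the terminal node there is the unique long simple root (C_4), and {alpha_2, alpha_5, alpha_6, alpha_7, alpha_8, alpha_10} form a chain of 4 nodes with a fork of two nodes at one end (D_6). A semisimple Lie algebra decomposes uniquely as the direct sum of simple ideals, one per connected component of its Dynkin diagram, so g ≅ C_4 ⊕ D_6 (dimension 36 + 66 = 102).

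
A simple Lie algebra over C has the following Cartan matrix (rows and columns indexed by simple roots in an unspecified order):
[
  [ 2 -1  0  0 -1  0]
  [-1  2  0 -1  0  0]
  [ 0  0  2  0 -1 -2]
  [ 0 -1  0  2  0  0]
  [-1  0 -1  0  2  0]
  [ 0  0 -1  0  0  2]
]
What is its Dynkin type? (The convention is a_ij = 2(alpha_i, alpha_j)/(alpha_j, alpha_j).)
The matrix has rank 6 with 2's on the diagonal. Reading the off-diagonal entries as Dynkin edges (a single edge where a_ij = a_ji = -1; a double or triple edge where a_ij * a_ji = 2 or 3), the diagram is a chain of 6 nodes with a double edge at one end; the terminal node there is the unique short simple root (B_6). One simple-root ordering that puts it in standard form is (alpha_4, alpha_2, alpha_1, alpha_5, alpha_3, alpha_6). So the algebra is type B_6, i.e. so(13).

B6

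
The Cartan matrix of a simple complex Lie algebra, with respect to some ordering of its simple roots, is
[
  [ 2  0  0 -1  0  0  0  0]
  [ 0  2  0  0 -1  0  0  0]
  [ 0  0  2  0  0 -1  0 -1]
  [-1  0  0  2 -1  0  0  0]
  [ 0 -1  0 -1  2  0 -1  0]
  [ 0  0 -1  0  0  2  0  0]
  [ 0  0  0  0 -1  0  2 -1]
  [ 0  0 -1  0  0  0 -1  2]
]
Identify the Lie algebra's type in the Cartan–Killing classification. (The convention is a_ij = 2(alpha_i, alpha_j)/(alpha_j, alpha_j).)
E8

The matrix has rank 8 with 2's on the diagonal. Reading the off-diagonal entries as Dynkin edges (a single edge where a_ij = a_ji = -1; a double or triple edge where a_ij * a_ji = 2 or 3), the diagram is a chain of 7 nodes with one extra node attached to the third node from one end (E_8). One simple-root ordering that puts it in standard form is (alpha_1, alpha_2, alpha_4, alpha_5, alpha_7, alpha_8, alpha_3, alpha_6). So the algebra is type E_8.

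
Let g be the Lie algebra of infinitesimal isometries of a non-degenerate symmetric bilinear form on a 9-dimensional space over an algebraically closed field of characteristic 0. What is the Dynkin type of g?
B_4

This is so(9) with 9 odd, which has dimension 9(9-1)/2 = 36 and rank (9-1)/2 = 4. In the classification of classical Lie algebras, the orthogonal algebra so(2n+1) in an odd number of variables has type B_n; here n = 4, so the Dynkin diagram is a chain of 4 nodes with a double edge at one end; the terminal node there is the unique short simple root (B_4). Hence the type is B_4.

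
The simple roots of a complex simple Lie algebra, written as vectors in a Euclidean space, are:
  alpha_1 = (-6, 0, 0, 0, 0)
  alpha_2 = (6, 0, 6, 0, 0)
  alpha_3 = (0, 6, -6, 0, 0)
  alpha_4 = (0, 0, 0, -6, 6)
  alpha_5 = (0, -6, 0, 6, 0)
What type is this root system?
type B_5

Compute the Cartan integers a_ij = 2(alpha_i, alpha_j)/(alpha_j, alpha_j); the resulting 5x5 Cartan matrix is
[[2, -1, 0, 0, 0], [-2, 2, -1, 0, 0], [0, -1, 2, 0, -1], [0, 0, 0, 2, -1], [0, 0, -1, -1, 2]].
The roots have two lengths (squared-length ratio 2:1); the short ones are alpha_{1}. The associated Dynkin diagram is a chain of 5 nodes with a double edge at one end; the terminal node there is the unique short simple root (B_5), so the type is B_5 (the algebra so(11)).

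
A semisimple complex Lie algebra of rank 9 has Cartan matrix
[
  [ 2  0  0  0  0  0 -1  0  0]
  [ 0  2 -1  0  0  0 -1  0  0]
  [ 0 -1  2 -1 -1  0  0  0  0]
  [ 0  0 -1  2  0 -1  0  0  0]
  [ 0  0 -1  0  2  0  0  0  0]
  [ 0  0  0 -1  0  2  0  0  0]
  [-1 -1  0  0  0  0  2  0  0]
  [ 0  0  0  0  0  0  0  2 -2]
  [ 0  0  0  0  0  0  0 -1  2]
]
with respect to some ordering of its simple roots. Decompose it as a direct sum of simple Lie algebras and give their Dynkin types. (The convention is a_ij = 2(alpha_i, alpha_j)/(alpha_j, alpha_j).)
B_2 ⊕ E_7

The diagram associated to this matrix has two connected components: the simple roots {alpha_8, alpha_9} form a chain of 2 nodes with a double edge at one end; the terminal node there is the unique short simple root (B_2), and {alpha_1, alpha_2, alpha_3, alpha_4, alpha_5, alpha_6, alpha_7} form a chain of 6 nodes with one extra node attached to the third node from one end (E_7). A semisimple Lie algebra decomposes uniquely as the direct sum of simple ideals, one per connected component of its Dynkin diagram, so g ≅ B_2 ⊕ E_7 (dimension 10 + 133 = 143).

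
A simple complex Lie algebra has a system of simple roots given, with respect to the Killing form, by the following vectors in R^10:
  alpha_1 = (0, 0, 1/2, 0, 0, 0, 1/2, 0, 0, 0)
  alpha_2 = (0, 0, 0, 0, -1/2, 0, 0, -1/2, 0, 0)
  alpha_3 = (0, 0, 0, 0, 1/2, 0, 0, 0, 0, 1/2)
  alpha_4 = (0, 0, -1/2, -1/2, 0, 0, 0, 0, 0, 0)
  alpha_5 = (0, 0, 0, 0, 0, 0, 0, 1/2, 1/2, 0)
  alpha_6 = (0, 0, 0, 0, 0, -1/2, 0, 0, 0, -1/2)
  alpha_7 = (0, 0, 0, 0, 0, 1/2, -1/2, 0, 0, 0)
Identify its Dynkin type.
Compute the Cartan integers a_ij = 2(alpha_i, alpha_j)/(alpha_j, alpha_j); the resulting 7x7 Cartan matrix is
[[2, 0, 0, -1, 0, 0, -1], [0, 2, -1, 0, -1, 0, 0], [0, -1, 2, 0, 0, -1, 0], [-1, 0, 0, 2, 0, 0, 0], [0, -1, 0, 0, 2, 0, 0], [0, 0, -1, 0, 0, 2, -1], [-1, 0, 0, 0, 0, -1, 2]].
All simple roots have the same length, so the diagram is simply laced. The associated Dynkin diagram is a chain of 7 nodes with single edges (A_7), so the type is A_7 (the algebra sl(8)).

A_7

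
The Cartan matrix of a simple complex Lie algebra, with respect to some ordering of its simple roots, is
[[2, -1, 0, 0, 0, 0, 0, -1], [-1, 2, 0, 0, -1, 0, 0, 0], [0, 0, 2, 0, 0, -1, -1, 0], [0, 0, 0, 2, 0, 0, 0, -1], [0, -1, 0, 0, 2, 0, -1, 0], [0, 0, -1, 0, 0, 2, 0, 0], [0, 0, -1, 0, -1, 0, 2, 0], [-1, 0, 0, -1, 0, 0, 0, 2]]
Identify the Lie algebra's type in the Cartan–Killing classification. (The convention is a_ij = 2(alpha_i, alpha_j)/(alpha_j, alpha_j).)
A_8 (sl(9))

The matrix has rank 8 with 2's on the diagonal. Reading the off-diagonal entries as Dynkin edges (a single edge where a_ij = a_ji = -1; a double or triple edge where a_ij * a_ji = 2 or 3), the diagram is a chain of 8 nodes with single edges (A_8). One simple-root ordering that puts it in standard form is (alpha_6, alpha_3, alpha_7, alpha_5, alpha_2, alpha_1, alpha_8, alpha_4). So the algebra is type A_8, i.e. sl(9).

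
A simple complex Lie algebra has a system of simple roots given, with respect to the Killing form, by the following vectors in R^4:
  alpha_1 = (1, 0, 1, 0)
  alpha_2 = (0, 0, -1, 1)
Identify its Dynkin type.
A_2

Compute the Cartan integers a_ij = 2(alpha_i, alpha_j)/(alpha_j, alpha_j); the resulting 2x2 Cartan matrix is
[[2, -1], [-1, 2]].
All simple roots have the same length, so the diagram is simply laced. The associated Dynkin diagram is a chain of 2 nodes with single edges (A_2), so the type is A_2 (the algebra sl(3)).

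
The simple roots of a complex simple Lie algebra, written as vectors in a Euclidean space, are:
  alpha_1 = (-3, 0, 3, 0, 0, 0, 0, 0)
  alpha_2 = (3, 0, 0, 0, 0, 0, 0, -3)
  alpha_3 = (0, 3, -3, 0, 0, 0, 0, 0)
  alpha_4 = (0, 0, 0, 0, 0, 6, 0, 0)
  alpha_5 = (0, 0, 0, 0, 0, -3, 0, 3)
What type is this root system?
C_5

Compute the Cartan integers a_ij = 2(alpha_i, alpha_j)/(alpha_j, alpha_j); the resulting 5x5 Cartan matrix is
[[2, -1, -1, 0, 0], [-1, 2, 0, 0, -1], [-1, 0, 2, 0, 0], [0, 0, 0, 2, -2], [0, -1, 0, -1, 2]].
The roots have two lengths (squared-length ratio 2:1); the short ones are alpha_{1,2,3,5}. The associated Dynkin diagram is a chain of 5 nodes with a double edge at one end; the terminal node there is the unique long simple root (C_5), so the type is C_5 (the algebra sp(10)).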